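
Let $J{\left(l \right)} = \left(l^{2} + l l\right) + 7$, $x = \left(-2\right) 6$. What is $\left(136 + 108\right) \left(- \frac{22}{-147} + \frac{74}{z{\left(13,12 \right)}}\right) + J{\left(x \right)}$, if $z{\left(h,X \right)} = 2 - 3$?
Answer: $- \frac{2605499}{147} \approx -17724.0$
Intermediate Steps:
$z{\left(h,X \right)} = -1$ ($z{\left(h,X \right)} = 2 - 3 = -1$)
$x = -12$
$J{\left(l \right)} = 7 + 2 l^{2}$ ($J{\left(l \right)} = \left(l^{2} + l^{2}\right) + 7 = 2 l^{2} + 7 = 7 + 2 l^{2}$)
$\left(136 + 108\right) \left(- \frac{22}{-147} + \frac{74}{z{\left(13,12 \right)}}\right) + J{\left(x \right)} = \left(136 + 108\right) \left(- \frac{22}{-147} + \frac{74}{-1}\right) + \left(7 + 2 \left(-12\right)^{2}\right) = 244 \left(\left(-22\right) \left(- \frac{1}{147}\right) + 74 \left(-1\right)\right) + \left(7 + 2 \cdot 144\right) = 244 \left(\frac{22}{147} - 74\right) + \left(7 + 288\right) = 244 \left(- \frac{10856}{147}\right) + 295 = - \frac{2648864}{147} + 295 = - \frac{2605499}{147}$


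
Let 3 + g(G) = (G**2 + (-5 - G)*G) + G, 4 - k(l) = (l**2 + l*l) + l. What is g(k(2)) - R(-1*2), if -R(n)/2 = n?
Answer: 17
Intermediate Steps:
k(l) = 4 - l - 2*l**2 (k(l) = 4 - ((l**2 + l*l) + l) = 4 - ((l**2 + l**2) + l) = 4 - (2*l**2 + l) = 4 - (l + 2*l**2) = 4 + (-l - 2*l**2) = 4 - l - 2*l**2)
R(n) = -2*n
g(G) = -3 + G + G**2 + G*(-5 - G) (g(G) = -3 + ((G**2 + (-5 - G)*G) + G) = -3 + ((G**2 + G*(-5 - G)) + G) = -3 + (G + G**2 + G*(-5 - G)) = -3 + G + G**2 + G*(-5 - G))
g(k(2)) - R(-1*2) = (-3 - 4*(4 - 1*2 - 2*2**2)) - (-2)*(-1*2) = (-3 - 4*(4 - 2 - 2*4)) - (-2)*(-2) = (-3 - 4*(4 - 2 - 8)) - 1*4 = (-3 - 4*(-6)) - 4 = (-3 + 24) - 4 = 21 - 4 = 17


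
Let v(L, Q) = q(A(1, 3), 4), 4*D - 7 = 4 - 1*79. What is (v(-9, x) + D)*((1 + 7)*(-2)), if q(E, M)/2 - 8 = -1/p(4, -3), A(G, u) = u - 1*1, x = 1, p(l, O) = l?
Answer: 24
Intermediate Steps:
A(G, u) = -1 + u (A(G, u) = u - 1 = -1 + u)
D = -17 (D = 7/4 + (4 - 1*79)/4 = 7/4 + (4 - 79)/4 = 7/4 + (¼)*(-75) = 7/4 - 75/4 = -17)
q(E, M) = 31/2 (q(E, M) = 16 + 2*(-1/4) = 16 + 2*(-1*¼) = 16 + 2*(-¼) = 16 - ½ = 31/2)
v(L, Q) = 31/2
(v(-9, x) + D)*((1 + 7)*(-2)) = (31/2 - 17)*((1 + 7)*(-2)) = -12*(-2) = -3/2*(-16) = 24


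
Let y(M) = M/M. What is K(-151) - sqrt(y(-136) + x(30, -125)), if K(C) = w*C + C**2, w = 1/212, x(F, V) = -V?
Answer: 4833661/212 - 3*sqrt(14) ≈ 22789.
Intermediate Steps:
w = 1/212 ≈ 0.0047170
y(M) = 1
K(C) = C**2 + C/212 (K(C) = C/212 + C**2 = C**2 + C/212)
K(-151) - sqrt(y(-136) + x(30, -125)) = -151*(1/212 - 151) - sqrt(1 - 1*(-125)) = -151*(-32011/212) - sqrt(1 + 125) = 4833661/212 - sqrt(126) = 4833661/212 - 3*sqrt(14)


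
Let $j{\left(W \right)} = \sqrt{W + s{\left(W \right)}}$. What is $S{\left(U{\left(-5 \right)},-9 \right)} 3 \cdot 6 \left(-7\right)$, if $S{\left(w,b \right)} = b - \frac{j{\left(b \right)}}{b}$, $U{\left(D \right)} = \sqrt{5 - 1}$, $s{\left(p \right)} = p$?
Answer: $1134 - 42 i \sqrt{2} \approx 1134.0 - 59.397 i$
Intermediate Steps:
$U{\left(D \right)} = 2$ ($U{\left(D \right)} = \sqrt{4} = 2$)
$j{\left(W \right)} = \sqrt{2} \sqrt{W}$ ($j{\left(W \right)} = \sqrt{W + W} = \sqrt{2 W} = \sqrt{2} \sqrt{W}$)
$S{\left(w,b \right)} = b - \frac{\sqrt{2}}{\sqrt{b}}$ ($S{\left(w,b \right)} = b - \frac{\sqrt{2} \sqrt{b}}{b} = b - \frac{\sqrt{2}}{\sqrt{b}}$)
$S{\left(U{\left(-5 \right)},-9 \right)} 3 \cdot 6 \left(-7\right) = \left(-9 - \frac{\sqrt{2}}{3 i}\right) 3 \cdot 6 \left(-7\right) = \left(-9 - \sqrt{2} \left(- \frac{i}{3}\right)\right) 18 \left(-7\right) = \left(-9 + \frac{i \sqrt{2}}{3}\right) \left(-126\right) = 1134 - 42 i \sqrt{2}$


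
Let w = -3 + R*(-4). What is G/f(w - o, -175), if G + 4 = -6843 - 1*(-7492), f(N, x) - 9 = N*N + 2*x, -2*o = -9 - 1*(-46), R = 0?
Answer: -2580/403 ≈ -6.4020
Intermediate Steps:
w = -3 (w = -3 + 0*(-4) = -3 + 0 = -3)
o = -37/2 (o = -(-9 - 1*(-46))/2 = -(-9 + 46)/2 = -½*37 = -37/2 ≈ -18.500)
f(N, x) = 9 + N² + 2*x (f(N, x) = 9 + (N*N + 2*x) = 9 + (N² + 2*x) = 9 + N² + 2*x)
G = 645 (G = -4 + (-6843 - 1*(-7492)) = -4 + (-6843 + 7492) = -4 + 649 = 645)
G/f(w - o, -175) = 645/(9 + (-3 - 1*(-37/2))² + 2*(-175)) = 645/(9 + (-3 + 37/2)² - 350) = 645/(9 + (31/2)² - 350) = 645/(9 + 961/4 - 350) = 645/(-403/4) = 645*(-4/403) = -2580/403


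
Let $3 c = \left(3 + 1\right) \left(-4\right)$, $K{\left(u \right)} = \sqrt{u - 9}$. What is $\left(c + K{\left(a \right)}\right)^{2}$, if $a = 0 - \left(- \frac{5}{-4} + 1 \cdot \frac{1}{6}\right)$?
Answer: $\frac{649}{36} - \frac{80 i \sqrt{15}}{9} \approx 18.028 - 34.427 i$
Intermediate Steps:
$a = - \frac{17}{12}$ ($a = 0 - \left(\left(-5\right) \left(- \frac{1}{4}\right) + 1 \cdot \frac{1}{6}\right) = 0 - \left(\frac{5}{4} + \frac{1}{6}\right) = 0 - \frac{17}{12} = - \frac{17}{12} \approx -1.4167$)
$K{\left(u \right)} = \sqrt{-9 + u}$
$c = - \frac{16}{3}$ ($c = \frac{\left(3 + 1\right) \left(-4\right)}{3} = \frac{4 \left(-4\right)}{3} = \frac{1}{3} \left(-16\right) = - \frac{16}{3} \approx -5.3333$)
$\left(c + K{\left(a \right)}\right)^{2} = \left(- \frac{16}{3} + \sqrt{-9 - \frac{17}{12}}\right)^{2} = \left(- \frac{16}{3} + \sqrt{- \frac{125}{12}}\right)^{2} = \left(- \frac{16}{3} + \frac{5 i \sqrt{15}}{6}\right)^{2}$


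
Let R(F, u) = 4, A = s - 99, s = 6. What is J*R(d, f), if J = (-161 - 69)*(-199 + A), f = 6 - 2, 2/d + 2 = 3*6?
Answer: 268640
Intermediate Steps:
d = 1/8 (d = 2/(-2 + 3*6) = 2/(-2 + 18) = 2/16 = 2*(1/16) = 1/8 ≈ 0.12500)
A = -93 (A = 6 - 99 = -93)
f = 4
J = 67160 (J = (-161 - 69)*(-199 - 93) = -230*(-292) = 67160)
J*R(d, f) = 67160*4 = 268640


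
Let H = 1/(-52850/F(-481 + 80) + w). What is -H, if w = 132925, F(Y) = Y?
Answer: -401/53355775 ≈ -7.5156e-6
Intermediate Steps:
H = 401/53355775 (H = 1/(-52850/(-481 + 80) + 132925) = 1/(-52850/(-401) + 132925) = 1/(-52850*(-1/401) + 132925) = 1/(52850/401 + 132925) = 1/(53355775/401) = 401/53355775 ≈ 7.5156e-6)
-H = -1*401/53355775 = -401/53355775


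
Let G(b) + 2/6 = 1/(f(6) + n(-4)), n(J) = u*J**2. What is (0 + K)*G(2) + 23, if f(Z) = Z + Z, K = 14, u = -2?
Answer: 529/30 ≈ 17.633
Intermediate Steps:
f(Z) = 2*Z
n(J) = -2*J**2
G(b) = -23/60 (G(b) = -1/3 + 1/(2*6 - 2*(-4)**2) = -1/3 + 1/(12 - 2*16) = -1/3 + 1/(12 - 32) = -1/3 + 1/(-20) = -1/3 - 1/20 = -23/60)
(0 + K)*G(2) + 23 = (0 + 14)*(-23/60) + 23 = 14*(-23/60) + 23 = -161/30 + 23 = 529/30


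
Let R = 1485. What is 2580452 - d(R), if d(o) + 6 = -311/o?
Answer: 3831980441/1485 ≈ 2.5805e+6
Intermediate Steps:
d(o) = -6 - 311/o
2580452 - d(R) = 2580452 - (-6 - 311/1485) = 2580452 - 1*(-9221/1485) = 2580452 + 9221/1485 = 3831980441/1485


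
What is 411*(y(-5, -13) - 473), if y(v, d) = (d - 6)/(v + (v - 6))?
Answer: -3102639/16 ≈ -1.9392e+5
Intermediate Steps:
y(v, d) = (-6 + d)/(-6 + 2*v) (y(v, d) = (-6 + d)/(v + (-6 + v)) = (-6 + d)/(-6 + 2*v))
411*(y(-5, -13) - 473) = 411*((-6 - 13)/(2*(-3 - 5)) - 473) = 411*((1/2)*(-19)/(-8) - 473) = 411*((1/2)*(-1/8)*(-19) - 473) = 411*(19/16 - 473) = 411*(-7549/16) = -3102639/16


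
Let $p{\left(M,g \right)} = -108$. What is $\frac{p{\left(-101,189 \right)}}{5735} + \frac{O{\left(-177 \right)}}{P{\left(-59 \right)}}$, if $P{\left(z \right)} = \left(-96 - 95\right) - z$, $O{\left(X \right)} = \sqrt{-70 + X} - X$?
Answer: $- \frac{343117}{252340} - \frac{i \sqrt{247}}{132} \approx -1.3597 - 0.11906 i$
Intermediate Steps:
$P{\left(z \right)} = -191 - z$ ($P{\left(z \right)} = \left(-96 - 95\right) - z = -191 - z$)
$\frac{p{\left(-101,189 \right)}}{5735} + \frac{O{\left(-177 \right)}}{P{\left(-59 \right)}} = - \frac{108}{5735} + \frac{\sqrt{-70 - 177} - -177}{-191 - -59} = \left(-108\right) \frac{1}{5735} + \frac{\sqrt{-247} + 177}{-191 + 59} = - \frac{108}{5735} + \frac{i \sqrt{247} + 177}{-132} = - \frac{108}{5735} + \left(177 + i \sqrt{247}\right) \left(- \frac{1}{132}\right) = - \frac{108}{5735} - \left(\frac{59}{44} + \frac{i \sqrt{247}}{132}\right) = - \frac{343117}{252340} - \frac{i \sqrt{247}}{132}$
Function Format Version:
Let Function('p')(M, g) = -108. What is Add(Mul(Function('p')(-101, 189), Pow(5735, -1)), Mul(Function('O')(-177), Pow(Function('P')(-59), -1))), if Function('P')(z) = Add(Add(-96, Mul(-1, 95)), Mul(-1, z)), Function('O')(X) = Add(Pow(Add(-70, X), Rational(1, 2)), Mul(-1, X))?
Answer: Add(Rational(-343117, 252340), Mul(Rational(-1, 132), I, Pow(247, Rational(1, 2)))) ≈ Add(-1.3597, Mul(-0.11906, I))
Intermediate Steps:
Function('P')(z) = Add(-191, Mul(-1, z)) (Function('P')(z) = Add(Add(-96, -95), Mul(-1, z)) = Add(-191, Mul(-1, z)))
Add(Mul(Function('p')(-101, 189), Pow(5735, -1)), Mul(Function('O')(-177), Pow(Function('P')(-59), -1))) = Add(Mul(-108, Pow(5735, -1)), Mul(Add(Pow(Add(-70, -177), Rational(1, 2)), Mul(-1, -177)), Pow(Add(-191, Mul(-1, -59)), -1))) = Add(Mul(-108, Rational(1, 5735)), Mul(Add(Pow(-247, Rational(1, 2)), 177), Pow(Add(-191, 59), -1))) = Add(Rational(-108, 5735), Mul(Add(Mul(I, Pow(247, Rational(1, 2))), 177), Pow(-132, -1))) = Add(Rational(-108, 5735), Mul(Add(177, Mul(I, Pow(247, Rational(1, 2)))), Rational(-1, 132))) = Add(Rational(-108, 5735), Add(Rational(-59, 44), Mul(Rational(-1, 132), I, Pow(247, Rational(1, 2))))) = Add(Rational(-343117, 252340), Mul(Rational(-1, 132), I, Pow(247, Rational(1, 2))))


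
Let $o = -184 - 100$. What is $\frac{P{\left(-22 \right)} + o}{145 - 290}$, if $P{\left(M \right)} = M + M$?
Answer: $\frac{328}{145} \approx 2.2621$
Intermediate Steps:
$P{\left(M \right)} = 2 M$
$o = -284$
$\frac{P{\left(-22 \right)} + o}{145 - 290} = \frac{2 \left(-22\right) - 284}{145 - 290} = \frac{-44 - 284}{-145} = \left(-328\right) \left(- \frac{1}{145}\right) = \frac{328}{145}$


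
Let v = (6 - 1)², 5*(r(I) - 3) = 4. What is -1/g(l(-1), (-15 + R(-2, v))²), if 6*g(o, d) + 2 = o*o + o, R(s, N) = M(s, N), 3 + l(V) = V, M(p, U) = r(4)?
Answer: -⅗ ≈ -0.60000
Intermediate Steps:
r(I) = 19/5 (r(I) = 3 + (⅕)*4 = 3 + ⅘ = 19/5)
M(p, U) = 19/5
l(V) = -3 + V
v = 25 (v = 5² = 25)
R(s, N) = 19/5
g(o, d) = -⅓ + o/6 + o²/6 (g(o, d) = -⅓ + (o*o + o)/6 = -⅓ + (o² + o)/6 = -⅓ + (o + o²)/6 = -⅓ + (o/6 + o²/6) = -⅓ + o/6 + o²/6)
-1/g(l(-1), (-15 + R(-2, v))²) = -1/(-⅓ + (-3 - 1)/6 + (-3 - 1)²/6) = -1/(-⅓ + (⅙)*(-4) + (⅙)*(-4)²) = -1/(-⅓ - ⅔ + (⅙)*16) = -1/(-⅓ - ⅔ + 8/3) = -1/5/3 = -1*⅗ = -⅗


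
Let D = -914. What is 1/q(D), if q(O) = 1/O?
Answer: -914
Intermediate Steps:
1/q(D) = 1/(1/(-914)) = 1/(-1/914) = -914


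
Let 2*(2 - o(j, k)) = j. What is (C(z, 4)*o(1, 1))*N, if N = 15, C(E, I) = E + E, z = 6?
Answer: 270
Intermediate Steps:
C(E, I) = 2*E
o(j, k) = 2 - j/2
(C(z, 4)*o(1, 1))*N = ((2*6)*(2 - ½*1))*15 = (12*(2 - ½))*15 = (12*(3/2))*15 = 18*15 = 270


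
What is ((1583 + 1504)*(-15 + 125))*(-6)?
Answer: -2037420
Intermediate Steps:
((1583 + 1504)*(-15 + 125))*(-6) = (3087*110)*(-6) = 339570*(-6) = -2037420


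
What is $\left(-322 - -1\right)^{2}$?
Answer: $103041$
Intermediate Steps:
$\left(-322 - -1\right)^{2} = \left(-322 + 1\right)^{2} = \left(-321\right)^{2} = 103041$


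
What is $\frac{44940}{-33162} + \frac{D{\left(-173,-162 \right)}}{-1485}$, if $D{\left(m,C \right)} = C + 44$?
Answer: $- \frac{10470464}{8207595} \approx -1.2757$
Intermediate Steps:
$D{\left(m,C \right)} = 44 + C$
$\frac{44940}{-33162} + \frac{D{\left(-173,-162 \right)}}{-1485} = \frac{44940}{-33162} + \frac{44 - 162}{-1485} = 44940 \left(- \frac{1}{33162}\right) - - \frac{118}{1485} = - \frac{7490}{5527} + \frac{118}{1485} = - \frac{10470464}{8207595}$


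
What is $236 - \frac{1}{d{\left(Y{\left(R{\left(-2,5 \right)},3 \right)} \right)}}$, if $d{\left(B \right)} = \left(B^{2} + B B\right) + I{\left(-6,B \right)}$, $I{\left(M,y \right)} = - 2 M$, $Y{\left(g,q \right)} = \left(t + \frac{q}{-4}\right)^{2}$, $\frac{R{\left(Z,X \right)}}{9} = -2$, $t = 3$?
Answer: $\frac{1910764}{8097} \approx 235.98$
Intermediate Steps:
$R{\left(Z,X \right)} = -18$ ($R{\left(Z,X \right)} = 9 \left(-2\right) = -18$)
$Y{\left(g,q \right)} = \left(3 - \frac{q}{4}\right)^{2}$ ($Y{\left(g,q \right)} = \left(3 + \frac{q}{-4}\right)^{2} = \left(3 + q \left(- \frac{1}{4}\right)\right)^{2} = \left(3 - \frac{q}{4}\right)^{2}$)
$d{\left(B \right)} = 12 + 2 B^{2}$ ($d{\left(B \right)} = \left(B^{2} + B B\right) - -12 = \left(B^{2} + B^{2}\right) + 12 = 2 B^{2} + 12 = 12 + 2 B^{2}$)
$236 - \frac{1}{d{\left(Y{\left(R{\left(-2,5 \right)},3 \right)} \right)}} = 236 - \frac{1}{12 + 2 \left(\frac{\left(-12 + 3\right)^{2}}{16}\right)^{2}} = 236 - \frac{1}{12 + 2 \left(\frac{\left(-9\right)^{2}}{16}\right)^{2}} = 236 - \frac{1}{12 + 2 \left(\frac{1}{16} \cdot 81\right)^{2}} = 236 - \frac{1}{12 + 2 \left(\frac{81}{16}\right)^{2}} = 236 - \frac{1}{12 + 2 \cdot \frac{6561}{256}} = 236 - \frac{1}{12 + \frac{6561}{128}} = 236 - \frac{1}{\frac{8097}{128}} = 236 - \frac{128}{8097} = \frac{1910764}{8097}$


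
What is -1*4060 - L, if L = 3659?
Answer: -7719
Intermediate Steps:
-1*4060 - L = -1*4060 - 1*3659 = -4060 - 3659 = -7719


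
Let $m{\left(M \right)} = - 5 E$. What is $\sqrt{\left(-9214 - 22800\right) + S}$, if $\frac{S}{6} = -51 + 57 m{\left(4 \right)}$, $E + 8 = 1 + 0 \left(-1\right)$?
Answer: $5 i \sqrt{814} \approx 142.65 i$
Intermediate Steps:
$E = -7$ ($E = -8 + \left(1 + 0 \left(-1\right)\right) = -8 + \left(1 + 0\right) = -8 + 1 = -7$)
$m{\left(M \right)} = 35$ ($m{\left(M \right)} = \left(-5\right) \left(-7\right) = 35$)
$S = 11664$ ($S = 6 \left(-51 + 57 \cdot 35\right) = 6 \left(-51 + 1995\right) = 6 \cdot 1944 = 11664$)
$\sqrt{\left(-9214 - 22800\right) + S} = \sqrt{\left(-9214 - 22800\right) + 11664} = \sqrt{-32014 + 11664} = \sqrt{-20350} = 5 i \sqrt{814}$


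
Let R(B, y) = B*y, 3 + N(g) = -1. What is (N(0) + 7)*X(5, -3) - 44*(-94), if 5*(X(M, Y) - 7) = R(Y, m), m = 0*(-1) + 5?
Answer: 4148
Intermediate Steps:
m = 5 (m = 0 + 5 = 5)
N(g) = -4 (N(g) = -3 - 1 = -4)
X(M, Y) = 7 + Y (X(M, Y) = 7 + (Y*5)/5 = 7 + (5*Y)/5 = 7 + Y)
(N(0) + 7)*X(5, -3) - 44*(-94) = (-4 + 7)*(7 - 3) - 44*(-94) = 3*4 + 4136 = 12 + 4136 = 4148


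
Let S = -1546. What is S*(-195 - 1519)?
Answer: 2649844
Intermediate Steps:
S*(-195 - 1519) = -1546*(-195 - 1519) = -1546*(-1714) = 2649844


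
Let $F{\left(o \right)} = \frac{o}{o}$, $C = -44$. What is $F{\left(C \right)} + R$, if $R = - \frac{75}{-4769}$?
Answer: $\frac{4844}{4769} \approx 1.0157$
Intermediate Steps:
$F{\left(o \right)} = 1$
$R = \frac{75}{4769}$ ($R = \left(-75\right) \left(- \frac{1}{4769}\right) = \frac{75}{4769} \approx 0.015727$)
$F{\left(C \right)} + R = 1 + \frac{75}{4769} = \frac{4844}{4769}$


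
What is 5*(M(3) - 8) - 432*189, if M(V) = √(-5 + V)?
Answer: -81688 + 5*I*√2 ≈ -81688.0 + 7.0711*I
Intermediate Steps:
5*(M(3) - 8) - 432*189 = 5*(√(-5 + 3) - 8) - 432*189 = 5*(√(-2) - 8) - 81648 = 5*(I*√2 - 8) - 81648 = 5*(-8 + I*√2) - 81648 = (-40 + 5*I*√2) - 81648 = -81688 + 5*I*√2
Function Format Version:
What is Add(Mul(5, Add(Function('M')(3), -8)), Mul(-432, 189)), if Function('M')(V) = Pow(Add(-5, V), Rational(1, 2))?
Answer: Add(-81688, Mul(5, I, Pow(2, Rational(1, 2)))) ≈ Add(-81688., Mul(7.0711, I))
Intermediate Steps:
Add(Mul(5, Add(Function('M')(3), -8)), Mul(-432, 189)) = Add(Mul(5, Add(Pow(Add(-5, 3), Rational(1, 2)), -8)), Mul(-432, 189)) = Add(Mul(5, Add(Pow(-2, Rational(1, 2)), -8)), -81648) = Add(Mul(5, Add(Mul(I, Pow(2, Rational(1, 2))), -8)), -81648) = Add(Mul(5, Add(-8, Mul(I, Pow(2, Rational(1, 2))))), -81648) = Add(Add(-40, Mul(5, I, Pow(2, Rational(1, 2)))), -81648) = Add(-81688, Mul(5, I, Pow(2, Rational(1, 2))))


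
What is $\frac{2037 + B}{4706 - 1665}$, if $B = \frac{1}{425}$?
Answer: $\frac{865726}{1292425} \approx 0.66985$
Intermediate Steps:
$B = \frac{1}{425} \approx 0.0023529$
$\frac{2037 + B}{4706 - 1665} = \frac{2037 + \frac{1}{425}}{4706 - 1665} = \frac{865726}{425 \cdot 3041} = \frac{865726}{425} \cdot \frac{1}{3041} = \frac{865726}{1292425}$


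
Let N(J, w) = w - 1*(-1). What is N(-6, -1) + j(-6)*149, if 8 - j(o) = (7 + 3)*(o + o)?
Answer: 19072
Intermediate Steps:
N(J, w) = 1 + w (N(J, w) = w + 1 = 1 + w)
j(o) = 8 - 20*o (j(o) = 8 - (7 + 3)*(o + o) = 8 - 10*2*o = 8 - 20*o)
N(-6, -1) + j(-6)*149 = (1 - 1) + (8 - 20*(-6))*149 = 0 + (8 + 120)*149 = 0 + 128*149 = 0 + 19072 = 19072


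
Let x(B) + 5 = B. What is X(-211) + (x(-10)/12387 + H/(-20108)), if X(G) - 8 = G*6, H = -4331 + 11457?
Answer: -52238073125/41512966 ≈ -1258.4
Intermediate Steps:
H = 7126
x(B) = -5 + B
X(G) = 8 + 6*G (X(G) = 8 + G*6 = 8 + 6*G)
X(-211) + (x(-10)/12387 + H/(-20108)) = (8 + 6*(-211)) + ((-5 - 10)/12387 + 7126/(-20108)) = (8 - 1266) + (-15*1/12387 + 7126*(-1/20108)) = -1258 + (-5/4129 - 3563/10054) = -1258 - 14761897/41512966 = -52238073125/41512966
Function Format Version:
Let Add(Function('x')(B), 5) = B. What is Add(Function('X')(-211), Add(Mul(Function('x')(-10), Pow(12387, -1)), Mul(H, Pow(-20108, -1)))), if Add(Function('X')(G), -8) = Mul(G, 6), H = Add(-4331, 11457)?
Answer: Rational(-52238073125, 41512966) ≈ -1258.4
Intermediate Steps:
H = 7126
Function('x')(B) = Add(-5, B)
Function('X')(G) = Add(8, Mul(6, G)) (Function('X')(G) = Add(8, Mul(G, 6)) = Add(8, Mul(6, G)))
Add(Function('X')(-211), Add(Mul(Function('x')(-10), Pow(12387, -1)), Mul(H, Pow(-20108, -1)))) = Add(Add(8, Mul(6, -211)), Add(Mul(Add(-5, -10), Pow(12387, -1)), Mul(7126, Pow(-20108, -1)))) = Add(Add(8, -1266), Add(Mul(-15, Rational(1, 12387)), Mul(7126, Rational(-1, 20108)))) = Add(-1258, Add(Rational(-5, 4129), Rational(-3563, 10054))) = Add(-1258, Rational(-14761897, 41512966)) = Rational(-52238073125, 41512966)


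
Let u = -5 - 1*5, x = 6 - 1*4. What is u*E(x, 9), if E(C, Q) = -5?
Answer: 50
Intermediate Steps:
x = 2 (x = 6 - 4 = 2)
u = -10 (u = -5 - 5 = -10)
u*E(x, 9) = -10*(-5) = 50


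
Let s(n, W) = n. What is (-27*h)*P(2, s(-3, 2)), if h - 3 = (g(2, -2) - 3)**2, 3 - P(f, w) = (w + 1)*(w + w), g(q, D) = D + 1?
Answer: 4617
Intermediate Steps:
g(q, D) = 1 + D
P(f, w) = 3 - 2*w*(1 + w) (P(f, w) = 3 - (w + 1)*(w + w) = 3 - (1 + w)*2*w = 3 - 2*w*(1 + w))
h = 19 (h = 3 + ((1 - 2) - 3)**2 = 3 + (-1 - 3)**2 = 3 + (-4)**2 = 3 + 16 = 19)
(-27*h)*P(2, s(-3, 2)) = (-27*19)*(3 - 2*(-3) - 2*(-3)**2) = -513*(3 + 6 - 2*9) = -513*(3 + 6 - 18) = -513*(-9) = 4617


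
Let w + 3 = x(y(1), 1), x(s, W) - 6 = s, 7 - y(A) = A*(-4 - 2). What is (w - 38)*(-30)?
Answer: 660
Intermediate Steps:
y(A) = 7 + 6*A (y(A) = 7 - A*(-4 - 2) = 7 - A*(-6) = 7 - (-6)*A = 7 + 6*A)
x(s, W) = 6 + s
w = 16 (w = -3 + (6 + (7 + 6*1)) = -3 + (6 + (7 + 6)) = -3 + (6 + 13) = -3 + 19 = 16)
(w - 38)*(-30) = (16 - 38)*(-30) = -22*(-30) = 660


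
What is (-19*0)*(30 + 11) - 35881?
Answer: -35881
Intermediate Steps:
(-19*0)*(30 + 11) - 35881 = 0*41 - 35881 = 0 - 35881 = -35881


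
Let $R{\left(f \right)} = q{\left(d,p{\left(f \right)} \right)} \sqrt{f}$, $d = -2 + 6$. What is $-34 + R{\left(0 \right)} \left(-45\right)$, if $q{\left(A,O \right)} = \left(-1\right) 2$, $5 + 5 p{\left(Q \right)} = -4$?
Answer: $-34$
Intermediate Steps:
$p{\left(Q \right)} = - \frac{9}{5}$ ($p{\left(Q \right)} = -1 + \frac{1}{5} \left(-4\right) = -1 - \frac{4}{5} = - \frac{9}{5}$)
$d = 4$
$q{\left(A,O \right)} = -2$
$R{\left(f \right)} = - 2 \sqrt{f}$
$-34 + R{\left(0 \right)} \left(-45\right) = -34 + - 2 \sqrt{0} \left(-45\right) = -34 + \left(-2\right) 0 \left(-45\right) = -34 + 0 \left(-45\right) = -34 + 0 = -34$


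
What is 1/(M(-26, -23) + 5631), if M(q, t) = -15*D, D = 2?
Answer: 1/5601 ≈ 0.00017854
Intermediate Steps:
M(q, t) = -30 (M(q, t) = -15*2 = -30)
1/(M(-26, -23) + 5631) = 1/(-30 + 5631) = 1/5601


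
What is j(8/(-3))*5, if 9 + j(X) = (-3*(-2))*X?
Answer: -125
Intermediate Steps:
j(X) = -9 + 6*X (j(X) = -9 + (-3*(-2))*X = -9 + 6*X)
j(8/(-3))*5 = (-9 + 6*(8/(-3)))*5 = (-9 + 6*(8*(-⅓)))*5 = (-9 + 6*(-8/3))*5 = (-9 - 16)*5 = -25*5 = -125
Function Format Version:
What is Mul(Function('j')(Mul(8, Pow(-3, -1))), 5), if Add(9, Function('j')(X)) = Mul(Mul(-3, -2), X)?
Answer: -125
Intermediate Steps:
Function('j')(X) = Add(-9, Mul(6, X)) (Function('j')(X) = Add(-9, Mul(Mul(-3, -2), X)) = Add(-9, Mul(6, X)))
Mul(Function('j')(Mul(8, Pow(-3, -1))), 5) = Mul(Add(-9, Mul(6, Mul(8, Pow(-3, -1)))), 5) = Mul(Add(-9, Mul(6, Mul(8, Rational(-1, 3)))), 5) = Mul(Add(-9, Mul(6, Rational(-8, 3))), 5) = Mul(Add(-9, -16), 5) = Mul(-25, 5) = -125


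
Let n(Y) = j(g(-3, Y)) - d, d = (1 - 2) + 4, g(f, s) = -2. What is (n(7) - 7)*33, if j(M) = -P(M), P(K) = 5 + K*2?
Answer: -363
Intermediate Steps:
P(K) = 5 + 2*K
j(M) = -5 - 2*M (j(M) = -(5 + 2*M) = -5 - 2*M)
d = 3 (d = -1 + 4 = 3)
n(Y) = -4 (n(Y) = (-5 - 2*(-2)) - 1*3 = (-5 + 4) - 3 = -1 - 3 = -4)
(n(7) - 7)*33 = (-4 - 7)*33 = -11*33 = -363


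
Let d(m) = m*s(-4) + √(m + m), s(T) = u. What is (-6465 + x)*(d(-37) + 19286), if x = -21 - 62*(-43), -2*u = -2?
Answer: -73531180 - 3820*I*√74 ≈ -7.3531e+7 - 32861.0*I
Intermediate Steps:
u = 1 (u = -½*(-2) = 1)
s(T) = 1
d(m) = m + √2*√m (d(m) = m*1 + √(m + m) = m + √(2*m) = m + √2*√m)
x = 2645 (x = -21 + 2666 = 2645)
(-6465 + x)*(d(-37) + 19286) = (-6465 + 2645)*((-37 + √2*√(-37)) + 19286) = -3820*((-37 + √2*(I*√37)) + 19286) = -3820*((-37 + I*√74) + 19286) = -3820*(19249 + I*√74) = -73531180 - 3820*I*√74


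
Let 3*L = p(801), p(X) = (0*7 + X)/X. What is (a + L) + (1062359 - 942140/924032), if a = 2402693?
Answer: 2401363721651/693024 ≈ 3.4651e+6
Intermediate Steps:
p(X) = 1 (p(X) = (0 + X)/X = X/X = 1)
L = ⅓ (L = (⅓)*1 = ⅓ ≈ 0.33333)
(a + L) + (1062359 - 942140/924032) = (2402693 + ⅓) + (1062359 - 942140/924032) = 7208080/3 + (1062359 - 942140*1/924032) = 7208080/3 + (1062359 - 235535/231008) = 7208080/3 + 245413192337/231008 = 2401363721651/693024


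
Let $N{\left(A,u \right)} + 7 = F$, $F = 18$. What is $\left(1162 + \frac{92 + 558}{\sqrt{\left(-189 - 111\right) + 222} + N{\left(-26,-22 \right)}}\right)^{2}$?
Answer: $\frac{8 \left(- 9387449 i + 3901996 \sqrt{78}\right)}{- 43 i + 22 \sqrt{78}} \approx 1.4342 \cdot 10^{6} - 69115.0 i$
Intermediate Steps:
$N{\left(A,u \right)} = 11$ ($N{\left(A,u \right)} = -7 + 18 = 11$)
$\left(1162 + \frac{92 + 558}{\sqrt{\left(-189 - 111\right) + 222} + N{\left(-26,-22 \right)}}\right)^{2} = \left(1162 + \frac{92 + 558}{\sqrt{\left(-189 - 111\right) + 222} + 11}\right)^{2} = \left(1162 + \frac{650}{\sqrt{\left(-189 - 111\right) + 222} + 11}\right)^{2} = \left(1162 + \frac{650}{\sqrt{-300 + 222} + 11}\right)^{2} = \left(1162 + \frac{650}{\sqrt{-78} + 11}\right)^{2} = \left(1162 + \frac{650}{i \sqrt{78} + 11}\right)^{2} = \left(1162 + \frac{650}{11 + i \sqrt{78}}\right)^{2}$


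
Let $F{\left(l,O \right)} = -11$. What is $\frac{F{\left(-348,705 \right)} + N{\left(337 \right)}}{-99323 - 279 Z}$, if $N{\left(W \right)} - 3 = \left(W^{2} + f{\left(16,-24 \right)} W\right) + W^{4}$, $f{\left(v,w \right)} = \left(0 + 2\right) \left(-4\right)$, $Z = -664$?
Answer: $\frac{12898028626}{85933} \approx 1.5009 \cdot 10^{5}$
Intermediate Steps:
$f{\left(v,w \right)} = -8$ ($f{\left(v,w \right)} = 2 \left(-4\right) = -8$)
$N{\left(W \right)} = 3 + W^{2} + W^{4} - 8 W$ ($N{\left(W \right)} = 3 + \left(\left(W^{2} - 8 W\right) + W^{4}\right) = 3 + \left(W^{2} + W^{4} - 8 W\right) = 3 + W^{2} + W^{4} - 8 W$)
$\frac{F{\left(-348,705 \right)} + N{\left(337 \right)}}{-99323 - 279 Z} = \frac{-11 + \left(3 + 337^{2} + 337^{4} - 2696\right)}{-99323 - -185256} = \frac{-11 + \left(3 + 113569 + 12897917761 - 2696\right)}{-99323 + 185256} = \frac{-11 + 12898028637}{85933} = 12898028626 \cdot \frac{1}{85933} = \frac{12898028626}{85933}$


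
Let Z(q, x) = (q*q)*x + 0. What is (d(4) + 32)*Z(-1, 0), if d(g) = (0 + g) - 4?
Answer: 0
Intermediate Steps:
Z(q, x) = x*q² (Z(q, x) = q²*x + 0 = x*q² + 0 = x*q²)
d(g) = -4 + g (d(g) = g - 4 = -4 + g)
(d(4) + 32)*Z(-1, 0) = ((-4 + 4) + 32)*(0*(-1)²) = (0 + 32)*(0*1) = 32*0 = 0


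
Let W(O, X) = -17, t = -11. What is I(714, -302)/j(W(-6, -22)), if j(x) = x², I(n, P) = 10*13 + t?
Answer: 7/17 ≈ 0.41176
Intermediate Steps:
I(n, P) = 119 (I(n, P) = 10*13 - 11 = 130 - 11 = 119)
I(714, -302)/j(W(-6, -22)) = 119/((-17)²) = 119/289 = 119*(1/289) = 7/17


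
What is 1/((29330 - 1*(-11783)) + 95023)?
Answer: 1/136136 ≈ 7.3456e-6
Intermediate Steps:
1/((29330 - 1*(-11783)) + 95023) = 1/((29330 + 11783) + 95023) = 1/(41113 + 95023) = 1/136136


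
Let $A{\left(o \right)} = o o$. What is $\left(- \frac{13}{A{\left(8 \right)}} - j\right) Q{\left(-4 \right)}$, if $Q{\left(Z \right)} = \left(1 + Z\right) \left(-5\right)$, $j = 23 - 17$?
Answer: $- \frac{5955}{64} \approx -93.047$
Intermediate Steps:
$A{\left(o \right)} = o^{2}$
$j = 6$
$Q{\left(Z \right)} = -5 - 5 Z$
$\left(- \frac{13}{A{\left(8 \right)}} - j\right) Q{\left(-4 \right)} = \left(- \frac{13}{8^{2}} - 6\right) \left(-5 - -20\right) = \left(- \frac{13}{64} - 6\right) \left(-5 + 20\right) = \left(\left(-13\right) \frac{1}{64} - 6\right) 15 = \left(- \frac{13}{64} - 6\right) 15 = \left(- \frac{397}{64}\right) 15 = - \frac{5955}{64}$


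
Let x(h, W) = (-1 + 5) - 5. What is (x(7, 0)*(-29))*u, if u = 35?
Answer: 1015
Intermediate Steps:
x(h, W) = -1 (x(h, W) = 4 - 5 = -1)
(x(7, 0)*(-29))*u = -1*(-29)*35 = 29*35 = 1015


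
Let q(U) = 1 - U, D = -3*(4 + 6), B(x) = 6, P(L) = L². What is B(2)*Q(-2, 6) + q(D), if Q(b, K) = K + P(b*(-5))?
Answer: 667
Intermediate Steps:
D = -30 (D = -3*10 = -30)
Q(b, K) = K + 25*b² (Q(b, K) = K + (b*(-5))² = K + (-5*b)² = K + 25*b²)
B(2)*Q(-2, 6) + q(D) = 6*(6 + 25*(-2)²) + (1 - 1*(-30)) = 6*(6 + 25*4) + (1 + 30) = 6*(6 + 100) + 31 = 6*106 + 31 = 636 + 31 = 667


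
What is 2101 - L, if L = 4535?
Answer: -2434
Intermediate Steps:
2101 - L = 2101 - 1*4535 = 2101 - 4535 = -2434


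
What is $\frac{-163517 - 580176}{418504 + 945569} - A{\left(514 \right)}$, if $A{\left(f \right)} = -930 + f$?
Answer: $\frac{566710675}{1364073} \approx 415.45$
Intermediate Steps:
$\frac{-163517 - 580176}{418504 + 945569} - A{\left(514 \right)} = \frac{-163517 - 580176}{418504 + 945569} - \left(-930 + 514\right) = - \frac{743693}{1364073} - -416 = \left(-743693\right) \frac{1}{1364073} + 416 = - \frac{743693}{1364073} + 416 = \frac{566710675}{1364073}$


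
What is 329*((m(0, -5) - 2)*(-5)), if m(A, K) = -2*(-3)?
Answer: -6580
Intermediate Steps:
m(A, K) = 6
329*((m(0, -5) - 2)*(-5)) = 329*((6 - 2)*(-5)) = 329*(4*(-5)) = 329*(-20) = -6580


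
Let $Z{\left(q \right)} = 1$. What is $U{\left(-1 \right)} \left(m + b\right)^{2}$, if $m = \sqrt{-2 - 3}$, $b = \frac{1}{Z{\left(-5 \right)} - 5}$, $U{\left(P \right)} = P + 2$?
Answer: $\frac{\left(-1 + 4 i \sqrt{5}\right)^{2}}{16} \approx -4.9375 - 1.118 i$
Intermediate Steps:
$U{\left(P \right)} = 2 + P$
$b = - \frac{1}{4}$ ($b = \frac{1}{1 - 5} = \frac{1}{-4} = - \frac{1}{4} \approx -0.25$)
$m = i \sqrt{5}$ ($m = \sqrt{-5} = i \sqrt{5} \approx 2.2361 i$)
$U{\left(-1 \right)} \left(m + b\right)^{2} = \left(2 - 1\right) \left(i \sqrt{5} - \frac{1}{4}\right)^{2} = 1 \left(- \frac{1}{4} + i \sqrt{5}\right)^{2} = \left(- \frac{1}{4} + i \sqrt{5}\right)^{2}$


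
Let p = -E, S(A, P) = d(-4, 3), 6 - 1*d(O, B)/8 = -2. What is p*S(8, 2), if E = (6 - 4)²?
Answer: -256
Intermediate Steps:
d(O, B) = 64 (d(O, B) = 48 - 8*(-2) = 48 + 16 = 64)
S(A, P) = 64
E = 4 (E = 2² = 4)
p = -4 (p = -1*4 = -4)
p*S(8, 2) = -4*64 = -256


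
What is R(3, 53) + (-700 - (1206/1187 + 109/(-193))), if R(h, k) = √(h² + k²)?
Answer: -160467075/229091 + √2818 ≈ -647.37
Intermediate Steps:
R(3, 53) + (-700 - (1206/1187 + 109/(-193))) = √(3² + 53²) + (-700 - (1206/1187 + 109/(-193))) = √(9 + 2809) + (-700 - (1206*(1/1187) + 109*(-1/193))) = √2818 + (-700 - (1206/1187 - 109/193)) = √2818 + (-700 - 1*103375/229091) = √2818 + (-700 - 103375/229091) = √2818 - 160467075/229091 = -160467075/229091 + √2818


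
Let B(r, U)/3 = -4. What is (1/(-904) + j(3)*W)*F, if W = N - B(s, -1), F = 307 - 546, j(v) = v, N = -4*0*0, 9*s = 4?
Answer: -7777777/904 ≈ -8603.7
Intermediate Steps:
s = 4/9 (s = (⅑)*4 = 4/9 ≈ 0.44444)
B(r, U) = -12 (B(r, U) = 3*(-4) = -12)
N = 0 (N = 0*0 = 0)
F = -239
W = 12 (W = 0 - 1*(-12) = 0 + 12 = 12)
(1/(-904) + j(3)*W)*F = (1/(-904) + 3*12)*(-239) = (-1/904 + 36)*(-239) = (32543/904)*(-239) = -7777777/904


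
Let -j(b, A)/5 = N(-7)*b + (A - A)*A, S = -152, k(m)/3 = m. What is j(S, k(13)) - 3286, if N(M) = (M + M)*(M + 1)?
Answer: 60554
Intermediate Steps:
k(m) = 3*m
N(M) = 2*M*(1 + M) (N(M) = (2*M)*(1 + M) = 2*M*(1 + M))
j(b, A) = -420*b (j(b, A) = -5*((2*(-7)*(1 - 7))*b + (A - A)*A) = -5*((2*(-7)*(-6))*b + 0*A) = -5*(84*b + 0) = -420*b)
j(S, k(13)) - 3286 = -420*(-152) - 3286 = 63840 - 3286 = 60554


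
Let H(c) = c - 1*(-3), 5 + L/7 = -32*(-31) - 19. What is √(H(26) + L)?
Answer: √6805 ≈ 82.492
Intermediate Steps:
L = 6776 (L = -35 + 7*(-32*(-31) - 19) = -35 + 7*(992 - 19) = -35 + 7*973 = -35 + 6811 = 6776)
H(c) = 3 + c (H(c) = c + 3 = 3 + c)
√(H(26) + L) = √((3 + 26) + 6776) = √(29 + 6776) = √6805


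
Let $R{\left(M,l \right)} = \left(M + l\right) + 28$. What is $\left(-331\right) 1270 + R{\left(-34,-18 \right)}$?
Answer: $-420394$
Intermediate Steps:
$R{\left(M,l \right)} = 28 + M + l$
$\left(-331\right) 1270 + R{\left(-34,-18 \right)} = \left(-331\right) 1270 - 24 = -420370 - 24 = -420394$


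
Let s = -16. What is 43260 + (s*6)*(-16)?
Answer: 44796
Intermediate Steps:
43260 + (s*6)*(-16) = 43260 - 16*6*(-16) = 43260 - 96*(-16) = 43260 + 1536 = 44796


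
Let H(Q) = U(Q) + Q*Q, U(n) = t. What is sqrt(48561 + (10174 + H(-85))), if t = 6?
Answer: sqrt(65966) ≈ 256.84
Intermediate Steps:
U(n) = 6
H(Q) = 6 + Q**2 (H(Q) = 6 + Q*Q = 6 + Q**2)
sqrt(48561 + (10174 + H(-85))) = sqrt(48561 + (10174 + (6 + (-85)**2))) = sqrt(48561 + (10174 + (6 + 7225))) = sqrt(48561 + (10174 + 7231)) = sqrt(48561 + 17405) = sqrt(65966)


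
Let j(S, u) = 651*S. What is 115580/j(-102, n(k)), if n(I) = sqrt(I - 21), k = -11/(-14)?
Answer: -57790/33201 ≈ -1.7406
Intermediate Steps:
k = 11/14 (k = -11*(-1/14) = 11/14 ≈ 0.78571)
n(I) = sqrt(-21 + I)
115580/j(-102, n(k)) = 115580/((651*(-102))) = 115580/(-66402) = 115580*(-1/66402) = -57790/33201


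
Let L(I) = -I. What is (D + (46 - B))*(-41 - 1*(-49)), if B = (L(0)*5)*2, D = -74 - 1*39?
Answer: -536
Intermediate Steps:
D = -113 (D = -74 - 39 = -113)
B = 0 (B = (-1*0*5)*2 = (0*5)*2 = 0*2 = 0)
(D + (46 - B))*(-41 - 1*(-49)) = (-113 + (46 - 1*0))*(-41 - 1*(-49)) = (-113 + (46 + 0))*(-41 + 49) = (-113 + 46)*8 = -67*8 = -536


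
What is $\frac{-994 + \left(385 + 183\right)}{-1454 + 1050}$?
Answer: $\frac{213}{202} \approx 1.0545$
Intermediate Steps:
$\frac{-994 + \left(385 + 183\right)}{-1454 + 1050} = \frac{-994 + 568}{-404} = \left(- \frac{1}{404}\right) \left(-426\right) = \frac{213}{202}$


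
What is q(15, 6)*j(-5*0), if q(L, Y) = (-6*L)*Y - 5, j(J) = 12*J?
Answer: 0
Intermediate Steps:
q(L, Y) = -5 - 6*L*Y (q(L, Y) = -6*L*Y - 5 = -5 - 6*L*Y)
q(15, 6)*j(-5*0) = (-5 - 6*15*6)*(12*(-5*0)) = (-5 - 540)*(12*0) = -545*0 = 0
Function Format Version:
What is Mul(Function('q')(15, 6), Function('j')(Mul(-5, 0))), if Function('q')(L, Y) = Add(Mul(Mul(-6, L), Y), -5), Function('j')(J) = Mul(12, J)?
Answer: 0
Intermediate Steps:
Function('q')(L, Y) = Add(-5, Mul(-6, L, Y)) (Function('q')(L, Y) = Add(Mul(-6, L, Y), -5) = Add(-5, Mul(-6, L, Y)))
Mul(Function('q')(15, 6), Function('j')(Mul(-5, 0))) = Mul(Add(-5, Mul(-6, 15, 6)), Mul(12, Mul(-5, 0))) = Mul(Add(-5, -540), Mul(12, 0)) = Mul(-545, 0) = 0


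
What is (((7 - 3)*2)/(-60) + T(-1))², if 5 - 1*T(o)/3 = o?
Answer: 71824/225 ≈ 319.22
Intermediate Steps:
T(o) = 15 - 3*o
(((7 - 3)*2)/(-60) + T(-1))² = (((7 - 3)*2)/(-60) + (15 - 3*(-1)))² = ((4*2)*(-1/60) + (15 + 3))² = (8*(-1/60) + 18)² = (-2/15 + 18)² = (268/15)² = 71824/225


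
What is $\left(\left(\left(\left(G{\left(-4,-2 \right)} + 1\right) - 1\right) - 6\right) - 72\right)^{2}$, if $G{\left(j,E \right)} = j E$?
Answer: $4900$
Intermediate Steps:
$G{\left(j,E \right)} = E j$
$\left(\left(\left(\left(G{\left(-4,-2 \right)} + 1\right) - 1\right) - 6\right) - 72\right)^{2} = \left(\left(\left(\left(\left(-2\right) \left(-4\right) + 1\right) - 1\right) - 6\right) - 72\right)^{2} = \left(\left(\left(\left(8 + 1\right) - 1\right) - 6\right) - 72\right)^{2} = \left(\left(\left(9 - 1\right) - 6\right) - 72\right)^{2} = \left(\left(8 - 6\right) - 72\right)^{2} = \left(2 - 72\right)^{2} = \left(-70\right)^{2} = 4900$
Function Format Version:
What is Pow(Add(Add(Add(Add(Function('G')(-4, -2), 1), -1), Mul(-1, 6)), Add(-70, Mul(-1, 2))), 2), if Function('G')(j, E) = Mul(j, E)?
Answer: 4900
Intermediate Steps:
Function('G')(j, E) = Mul(E, j)
Pow(Add(Add(Add(Add(Function('G')(-4, -2), 1), -1), Mul(-1, 6)), Add(-70, Mul(-1, 2))), 2) = Pow(Add(Add(Add(Add(Mul(-2, -4), 1), -1), Mul(-1, 6)), Add(-70, Mul(-1, 2))), 2) = Pow(Add(Add(Add(Add(8, 1), -1), -6), Add(-70, -2)), 2) = Pow(Add(Add(Add(9, -1), -6), -72), 2) = Pow(Add(Add(8, -6), -72), 2) = Pow(Add(2, -72), 2) = Pow(-70, 2) = 4900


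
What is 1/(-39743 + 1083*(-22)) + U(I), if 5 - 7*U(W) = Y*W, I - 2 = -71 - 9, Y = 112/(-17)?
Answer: -549935538/7564711 ≈ -72.698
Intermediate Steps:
Y = -112/17 (Y = 112*(-1/17) = -112/17 ≈ -6.5882)
I = -78 (I = 2 + (-71 - 9) = 2 - 80 = -78)
U(W) = 5/7 + 16*W/17 (U(W) = 5/7 - (-16)*W/17 = 5/7 + 16*W/17)
1/(-39743 + 1083*(-22)) + U(I) = 1/(-39743 + 1083*(-22)) + (5/7 + (16/17)*(-78)) = 1/(-39743 - 23826) + (5/7 - 1248/17) = 1/(-63569) - 8651/119 = -1/63569 - 8651/119 = -549935538/7564711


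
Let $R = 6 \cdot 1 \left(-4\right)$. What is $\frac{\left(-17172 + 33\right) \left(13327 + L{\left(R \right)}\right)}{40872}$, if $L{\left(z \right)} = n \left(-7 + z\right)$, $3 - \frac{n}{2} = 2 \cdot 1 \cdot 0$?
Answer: $- \frac{75074533}{13624} \approx -5510.5$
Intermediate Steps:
$n = 6$ ($n = 6 - 2 \cdot 2 \cdot 1 \cdot 0 = 6 - 2 \cdot 2 \cdot 0 = 6 - 0 = 6 + 0 = 6$)
$R = -24$ ($R = 6 \left(-4\right) = -24$)
$L{\left(z \right)} = -42 + 6 z$ ($L{\left(z \right)} = 6 \left(-7 + z\right) = -42 + 6 z$)
$\frac{\left(-17172 + 33\right) \left(13327 + L{\left(R \right)}\right)}{40872} = \frac{\left(-17172 + 33\right) \left(13327 + \left(-42 + 6 \left(-24\right)\right)\right)}{40872} = - 17139 \left(13327 - 186\right) \frac{1}{40872} = \left(-17139\right) 13141 \cdot \frac{1}{40872} = \left(-225223599\right) \frac{1}{40872} = - \frac{75074533}{13624}$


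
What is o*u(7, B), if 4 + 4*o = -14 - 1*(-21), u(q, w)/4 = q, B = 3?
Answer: 21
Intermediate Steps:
u(q, w) = 4*q
o = ¾ (o = -1 + (-14 - 1*(-21))/4 = -1 + (-14 + 21)/4 = -1 + (¼)*7 = -1 + 7/4 = ¾ ≈ 0.75000)
o*u(7, B) = 3*(4*7)/4 = (¾)*28 = 21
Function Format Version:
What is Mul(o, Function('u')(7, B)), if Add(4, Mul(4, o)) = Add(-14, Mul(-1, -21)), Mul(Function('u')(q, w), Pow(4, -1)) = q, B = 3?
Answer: 21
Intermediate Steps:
Function('u')(q, w) = Mul(4, q)
o = Rational(3, 4) (o = Add(-1, Mul(Rational(1, 4), Add(-14, Mul(-1, -21)))) = Add(-1, Mul(Rational(1, 4), Add(-14, 21))) = Add(-1, Mul(Rational(1, 4), 7)) = Add(-1, Rational(7, 4)) = Rational(3, 4) ≈ 0.75000)
Mul(o, Function('u')(7, B)) = Mul(Rational(3, 4), Mul(4, 7)) = Mul(Rational(3, 4), 28) = 21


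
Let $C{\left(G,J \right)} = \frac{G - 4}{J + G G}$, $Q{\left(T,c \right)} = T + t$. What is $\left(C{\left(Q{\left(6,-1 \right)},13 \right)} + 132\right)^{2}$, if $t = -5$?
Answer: $\frac{3404025}{196} \approx 17367.0$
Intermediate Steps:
$Q{\left(T,c \right)} = -5 + T$ ($Q{\left(T,c \right)} = T - 5 = -5 + T$)
$C{\left(G,J \right)} = \frac{-4 + G}{J + G^{2}}$
$\left(C{\left(Q{\left(6,-1 \right)},13 \right)} + 132\right)^{2} = \left(\frac{-4 + \left(-5 + 6\right)}{13 + \left(-5 + 6\right)^{2}} + 132\right)^{2} = \left(\frac{-4 + 1}{13 + 1^{2}} + 132\right)^{2} = \left(\frac{1}{13 + 1} \left(-3\right) + 132\right)^{2} = \left(\frac{1}{14} \left(-3\right) + 132\right)^{2} = \left(- \frac{3}{14} + 132\right)^{2} = \left(\frac{1845}{14}\right)^{2} = \frac{3404025}{196}$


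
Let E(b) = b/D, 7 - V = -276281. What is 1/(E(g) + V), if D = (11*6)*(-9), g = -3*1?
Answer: 198/54705025 ≈ 3.6194e-6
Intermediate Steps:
V = 276288 (V = 7 - 1*(-276281) = 7 + 276281 = 276288)
g = -3
D = -594 (D = 66*(-9) = -594)
E(b) = -b/594 (E(b) = b/(-594) = b*(-1/594) = -b/594)
1/(E(g) + V) = 1/(-1/594*(-3) + 276288) = 1/(1/198 + 276288) = 1/(54705025/198) = 198/54705025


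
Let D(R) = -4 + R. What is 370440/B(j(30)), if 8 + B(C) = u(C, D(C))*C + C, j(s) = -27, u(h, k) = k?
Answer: 185220/401 ≈ 461.90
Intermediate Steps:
B(C) = -8 + C + C*(-4 + C) (B(C) = -8 + ((-4 + C)*C + C) = -8 + (C*(-4 + C) + C) = -8 + (C + C*(-4 + C)) = -8 + C + C*(-4 + C))
370440/B(j(30)) = 370440/(-8 - 27 - 27*(-4 - 27)) = 370440/(-8 - 27 - 27*(-31)) = 370440/(-8 - 27 + 837) = 370440/802 = 370440*(1/802) = 185220/401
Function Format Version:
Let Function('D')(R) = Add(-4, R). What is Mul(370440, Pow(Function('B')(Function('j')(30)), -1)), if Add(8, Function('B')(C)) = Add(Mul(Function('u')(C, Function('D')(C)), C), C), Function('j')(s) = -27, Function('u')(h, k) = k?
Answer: Rational(185220, 401) ≈ 461.90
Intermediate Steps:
Function('B')(C) = Add(-8, C, Mul(C, Add(-4, C))) (Function('B')(C) = Add(-8, Add(Mul(Add(-4, C), C), C)) = Add(-8, Add(Mul(C, Add(-4, C)), C)) = Add(-8, Add(C, Mul(C, Add(-4, C)))) = Add(-8, C, Mul(C, Add(-4, C))))
Mul(370440, Pow(Function('B')(Function('j')(30)), -1)) = Mul(370440, Pow(Add(-8, -27, Mul(-27, Add(-4, -27))), -1)) = Mul(370440, Pow(Add(-8, -27, Mul(-27, -31)), -1)) = Mul(370440, Pow(Add(-8, -27, 837), -1)) = Mul(370440, Pow(802, -1)) = Mul(370440, Rational(1, 802)) = Rational(185220, 401)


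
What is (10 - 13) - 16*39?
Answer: -627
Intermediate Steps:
(10 - 13) - 16*39 = -3 - 624 = -627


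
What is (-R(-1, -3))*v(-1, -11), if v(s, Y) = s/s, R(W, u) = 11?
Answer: -11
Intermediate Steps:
v(s, Y) = 1
(-R(-1, -3))*v(-1, -11) = -1*11*1 = -11*1 = -11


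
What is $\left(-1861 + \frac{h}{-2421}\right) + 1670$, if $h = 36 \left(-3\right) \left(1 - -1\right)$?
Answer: $- \frac{51355}{269} \approx -190.91$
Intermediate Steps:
$h = -216$ ($h = - 108 \left(1 + 1\right) = \left(-108\right) 2 = -216$)
$\left(-1861 + \frac{h}{-2421}\right) + 1670 = \left(-1861 - \frac{216}{-2421}\right) + 1670 = \left(-1861 - - \frac{24}{269}\right) + 1670 = \left(-1861 + \frac{24}{269}\right) + 1670 = - \frac{500585}{269} + 1670 = - \frac{51355}{269}$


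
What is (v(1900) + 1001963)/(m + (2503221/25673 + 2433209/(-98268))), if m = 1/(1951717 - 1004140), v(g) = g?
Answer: 38092295682118848828/2760288029243537 ≈ 13800.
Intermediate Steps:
m = 1/947577 ≈ 1.0553e-6
(v(1900) + 1001963)/(m + (2503221/25673 + 2433209/(-98268))) = (1900 + 1001963)/(1/947577 + (2503221/25673 + 2433209/(-98268))) = 1003863/(1/947577 + (2503221*(1/25673) + 2433209*(-1/98268))) = 1003863/(1/947577 + (2503221/25673 - 2433209/98268)) = 1003863/(1/947577 + 183518746571/2522834364) = 1003863/(19322016204704759/265619979792892) = 1003863*(265619979792892/19322016204704759) = 38092295682118848828/2760288029243537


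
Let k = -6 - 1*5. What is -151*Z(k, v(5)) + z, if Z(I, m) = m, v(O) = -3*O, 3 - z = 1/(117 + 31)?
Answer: 335663/148 ≈ 2268.0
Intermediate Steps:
k = -11 (k = -6 - 5 = -11)
z = 443/148 (z = 3 - 1/(117 + 31) = 3 - 1/148 = 443/148 ≈ 2.9932)
-151*Z(k, v(5)) + z = -(-453)*5 + 443/148 = -151*(-15) + 443/148 = 2265 + 443/148 = 335663/148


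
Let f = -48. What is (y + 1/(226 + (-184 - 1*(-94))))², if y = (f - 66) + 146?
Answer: 18948609/18496 ≈ 1024.5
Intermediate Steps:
y = 32 (y = (-48 - 66) + 146 = -114 + 146 = 32)
(y + 1/(226 + (-184 - 1*(-94))))² = (32 + 1/(226 + (-184 - 1*(-94))))² = (32 + 1/(226 + (-184 + 94)))² = (32 + 1/(226 - 90))² = (32 + 1/136)² = (4353/136)² = 18948609/18496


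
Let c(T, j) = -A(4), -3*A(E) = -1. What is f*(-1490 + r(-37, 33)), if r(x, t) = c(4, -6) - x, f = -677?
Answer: 2951720/3 ≈ 9.8391e+5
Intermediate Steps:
A(E) = ⅓ (A(E) = -⅓*(-1) = ⅓)
c(T, j) = -⅓ (c(T, j) = -1*⅓ = -⅓)
r(x, t) = -⅓ - x
f*(-1490 + r(-37, 33)) = -677*(-1490 + (-⅓ - 1*(-37))) = -677*(-1490 + (-⅓ + 37)) = -677*(-1490 + 110/3) = -677*(-4360/3) = 2951720/3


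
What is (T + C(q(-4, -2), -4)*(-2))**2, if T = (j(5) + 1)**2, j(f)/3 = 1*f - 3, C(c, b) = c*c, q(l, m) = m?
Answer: 1681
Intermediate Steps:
C(c, b) = c**2
j(f) = -9 + 3*f (j(f) = 3*(1*f - 3) = 3*(f - 3) = 3*(-3 + f) = -9 + 3*f)
T = 49 (T = ((-9 + 3*5) + 1)**2 = ((-9 + 15) + 1)**2 = (6 + 1)**2 = 7**2 = 49)
(T + C(q(-4, -2), -4)*(-2))**2 = (49 + (-2)**2*(-2))**2 = (49 + 4*(-2))**2 = (49 - 8)**2 = 41**2 = 1681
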